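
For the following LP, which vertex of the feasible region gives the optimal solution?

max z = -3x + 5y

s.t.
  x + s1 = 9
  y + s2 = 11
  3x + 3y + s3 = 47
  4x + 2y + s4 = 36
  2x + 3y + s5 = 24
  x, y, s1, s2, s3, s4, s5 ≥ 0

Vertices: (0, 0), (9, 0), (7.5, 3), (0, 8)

Evaluate the objective at each vertex of the feasible region:
  z(0, 0) = 0
  z(9, 0) = -27
  z(7.5, 3) = -7.5
  z(0, 8) = 40  ←
The maximum is at x = 0, y = 8.

(0, 8)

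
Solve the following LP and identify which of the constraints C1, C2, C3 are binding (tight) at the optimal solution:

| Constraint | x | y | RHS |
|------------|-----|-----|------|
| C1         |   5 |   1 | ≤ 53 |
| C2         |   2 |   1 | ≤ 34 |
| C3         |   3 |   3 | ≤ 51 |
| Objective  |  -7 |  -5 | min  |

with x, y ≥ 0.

At x = 9, y = 8, compute slack b - a·x for each constraint:
  C1: 53 − 53 = 0  (binding)
  C2: 34 − 26 = 8  (slack)
  C3: 51 − 51 = 0  (binding)

Optimal: x = 9, y = 8
Binding: C1, C3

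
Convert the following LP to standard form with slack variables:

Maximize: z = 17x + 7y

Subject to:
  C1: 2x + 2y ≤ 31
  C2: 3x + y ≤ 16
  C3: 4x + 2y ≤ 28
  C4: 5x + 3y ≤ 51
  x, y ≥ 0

max z = 17x + 7y

s.t.
  2x + 2y + s1 = 31
  3x + y + s2 = 16
  4x + 2y + s3 = 28
  5x + 3y + s4 = 51
  x, y, s1, s2, s3, s4 ≥ 0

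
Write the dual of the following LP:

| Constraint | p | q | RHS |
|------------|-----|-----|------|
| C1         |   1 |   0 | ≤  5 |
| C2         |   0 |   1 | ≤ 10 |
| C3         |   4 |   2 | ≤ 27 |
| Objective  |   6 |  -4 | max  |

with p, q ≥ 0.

Primal max cᵀx s.t. Ax ≤ b, x ≥ 0  →  Dual min bᵀy s.t. Aᵀy ≥ c, y ≥ 0.

Minimize: z = 5y1 + 10y2 + 27y3

Subject to:
  y1 + 4y3 ≥ 6
  y2 + 2y3 ≥ -4
  y1, y2, y3 ≥ 0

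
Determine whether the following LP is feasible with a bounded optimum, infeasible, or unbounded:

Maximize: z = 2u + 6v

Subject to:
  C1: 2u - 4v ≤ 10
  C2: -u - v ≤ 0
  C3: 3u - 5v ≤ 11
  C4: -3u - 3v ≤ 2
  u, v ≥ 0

Unbounded (objective can increase without bound)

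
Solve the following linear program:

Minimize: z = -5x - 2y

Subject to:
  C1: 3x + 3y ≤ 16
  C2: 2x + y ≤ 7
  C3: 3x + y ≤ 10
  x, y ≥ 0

Evaluate the objective at each vertex of the feasible region:
  z(0, 0) = 0
  z(3.333, 0) = -16.67
  z(3, 1) = -17  ←
  z(1.667, 3.667) = -15.67
  z(0, 5.333) = -10.67
The minimum is at x = 3, y = 1.

x = 3, y = 1, z = -17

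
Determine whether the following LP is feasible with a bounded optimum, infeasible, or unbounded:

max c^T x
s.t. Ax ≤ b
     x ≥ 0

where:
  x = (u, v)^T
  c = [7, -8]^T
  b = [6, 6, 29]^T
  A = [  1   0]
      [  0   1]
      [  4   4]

Feasible with a bounded optimal solution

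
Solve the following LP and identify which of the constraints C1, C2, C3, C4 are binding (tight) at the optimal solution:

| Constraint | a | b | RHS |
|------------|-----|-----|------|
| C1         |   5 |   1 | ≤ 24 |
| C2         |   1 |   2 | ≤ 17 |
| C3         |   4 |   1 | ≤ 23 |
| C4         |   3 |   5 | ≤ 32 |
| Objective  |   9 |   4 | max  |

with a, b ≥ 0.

At a = 4, b = 4, compute slack b - a·x for each constraint:
  C1: 24 − 24 = 0  (binding)
  C2: 17 − 12 = 5  (slack)
  C3: 23 − 20 = 3  (slack)
  C4: 32 − 32 = 0  (binding)

Optimal: a = 4, b = 4
Binding: C1, C4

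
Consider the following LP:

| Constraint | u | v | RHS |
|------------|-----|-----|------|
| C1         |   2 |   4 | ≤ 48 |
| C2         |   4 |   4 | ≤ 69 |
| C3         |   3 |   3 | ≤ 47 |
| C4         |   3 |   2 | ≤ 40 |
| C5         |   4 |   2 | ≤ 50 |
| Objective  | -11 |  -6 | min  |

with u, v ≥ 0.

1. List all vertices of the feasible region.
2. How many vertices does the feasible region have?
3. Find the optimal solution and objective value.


1. (0, 0), (12.5, 0), (10, 5), (8.667, 7), (7.333, 8.333), (0, 12)
2. 6
3. u = 10, v = 5, z = -140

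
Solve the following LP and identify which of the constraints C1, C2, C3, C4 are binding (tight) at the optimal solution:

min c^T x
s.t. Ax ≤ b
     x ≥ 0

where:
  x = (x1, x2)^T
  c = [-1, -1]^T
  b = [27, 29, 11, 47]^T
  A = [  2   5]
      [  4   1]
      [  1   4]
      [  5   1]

At x1 = 7, x2 = 1, compute slack b - a·x for each constraint:
  C1: 27 − 19 = 8  (slack)
  C2: 29 − 29 = 0  (binding)
  C3: 11 − 11 = 0  (binding)
  C4: 47 − 36 = 11  (slack)

Optimal: x1 = 7, x2 = 1
Binding: C2, C3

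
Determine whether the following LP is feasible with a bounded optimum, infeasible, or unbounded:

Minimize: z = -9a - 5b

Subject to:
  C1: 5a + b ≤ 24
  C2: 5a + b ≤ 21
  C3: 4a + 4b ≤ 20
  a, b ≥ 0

Feasible with a bounded optimal solution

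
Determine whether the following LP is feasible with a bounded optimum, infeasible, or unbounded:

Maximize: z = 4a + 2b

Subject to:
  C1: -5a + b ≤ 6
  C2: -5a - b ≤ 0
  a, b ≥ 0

Unbounded (objective can increase without bound)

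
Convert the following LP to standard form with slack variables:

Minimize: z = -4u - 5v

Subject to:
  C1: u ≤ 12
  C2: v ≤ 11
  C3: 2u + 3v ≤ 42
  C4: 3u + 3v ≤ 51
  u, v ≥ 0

min z = -4u - 5v

s.t.
  u + s1 = 12
  v + s2 = 11
  2u + 3v + s3 = 42
  3u + 3v + s4 = 51
  u, v, s1, s2, s3, s4 ≥ 0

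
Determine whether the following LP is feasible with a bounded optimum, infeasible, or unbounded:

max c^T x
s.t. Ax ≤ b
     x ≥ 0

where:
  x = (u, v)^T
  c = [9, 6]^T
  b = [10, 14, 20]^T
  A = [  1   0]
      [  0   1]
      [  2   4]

Feasible with a bounded optimal solution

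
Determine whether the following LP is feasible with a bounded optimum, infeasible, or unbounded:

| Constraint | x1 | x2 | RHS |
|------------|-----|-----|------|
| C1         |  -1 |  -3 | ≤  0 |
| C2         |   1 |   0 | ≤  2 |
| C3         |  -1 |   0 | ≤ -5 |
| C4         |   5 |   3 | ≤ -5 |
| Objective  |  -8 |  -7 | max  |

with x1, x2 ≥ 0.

Infeasible (no feasible solution exists)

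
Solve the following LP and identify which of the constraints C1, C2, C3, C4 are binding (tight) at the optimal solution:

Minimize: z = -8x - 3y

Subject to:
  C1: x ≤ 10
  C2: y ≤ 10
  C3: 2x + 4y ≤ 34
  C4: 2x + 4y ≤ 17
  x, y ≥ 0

At x = 8.5, y = 0, compute slack b - a·x for each constraint:
  C1: 10 − 8.5 = 1.5  (slack)
  C2: 10 − 0 = 10  (slack)
  C3: 34 − 17 = 17  (slack)
  C4: 17 − 17 = 0  (binding)

Optimal: x = 8.5, y = 0
Binding: C4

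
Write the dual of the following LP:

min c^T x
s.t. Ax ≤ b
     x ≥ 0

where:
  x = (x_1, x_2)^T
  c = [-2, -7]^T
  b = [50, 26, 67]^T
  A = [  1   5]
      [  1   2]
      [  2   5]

Primal min cᵀx s.t. Ax ≤ b, x ≥ 0  →  Dual max −bᵀy s.t. Aᵀy ≥ −c, y ≥ 0.

Maximize: z = -50y1 - 26y2 - 67y3

Subject to:
  y1 + y2 + 2y3 ≥ 2
  5y1 + 2y2 + 5y3 ≥ 7
  y1, y2, y3 ≥ 0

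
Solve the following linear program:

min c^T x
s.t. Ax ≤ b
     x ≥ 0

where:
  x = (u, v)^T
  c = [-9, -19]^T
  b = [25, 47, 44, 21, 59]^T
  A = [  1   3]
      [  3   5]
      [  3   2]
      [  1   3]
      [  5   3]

Evaluate the objective at each vertex of the feasible region:
  z(0, 0) = 0
  z(11.8, 0) = -106.2
  z(9.625, 3.625) = -155.5
  z(9, 4) = -157  ←
  z(0, 7) = -133
The minimum is at u = 9, v = 4.

u = 9, v = 4, z = -157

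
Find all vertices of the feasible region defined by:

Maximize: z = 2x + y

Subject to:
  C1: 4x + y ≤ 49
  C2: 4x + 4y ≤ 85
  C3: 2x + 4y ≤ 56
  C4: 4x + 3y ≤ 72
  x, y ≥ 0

(0, 0), (12.25, 0), (10, 9), (0, 14)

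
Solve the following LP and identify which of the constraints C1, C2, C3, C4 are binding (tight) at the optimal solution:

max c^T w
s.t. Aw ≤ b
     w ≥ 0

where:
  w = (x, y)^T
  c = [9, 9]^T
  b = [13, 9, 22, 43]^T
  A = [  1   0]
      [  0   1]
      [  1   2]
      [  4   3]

At x = 4, y = 9, compute slack b - a·x for each constraint:
  C1: 13 − 4 = 9  (slack)
  C2: 9 − 9 = 0  (binding)
  C3: 22 − 22 = 0  (binding)
  C4: 43 − 43 = 0  (binding)

Optimal: x = 4, y = 9
Binding: C2, C3, C4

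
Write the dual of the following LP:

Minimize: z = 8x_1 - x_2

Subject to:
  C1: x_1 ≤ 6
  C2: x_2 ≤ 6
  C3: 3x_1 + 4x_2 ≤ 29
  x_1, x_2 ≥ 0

Primal min cᵀx s.t. Ax ≤ b, x ≥ 0  →  Dual max −bᵀy s.t. Aᵀy ≥ −c, y ≥ 0.

Maximize: z = -6y1 - 6y2 - 29y3

Subject to:
  y1 + 3y3 ≥ -8
  y2 + 4y3 ≥ 1
  y1, y2, y3 ≥ 0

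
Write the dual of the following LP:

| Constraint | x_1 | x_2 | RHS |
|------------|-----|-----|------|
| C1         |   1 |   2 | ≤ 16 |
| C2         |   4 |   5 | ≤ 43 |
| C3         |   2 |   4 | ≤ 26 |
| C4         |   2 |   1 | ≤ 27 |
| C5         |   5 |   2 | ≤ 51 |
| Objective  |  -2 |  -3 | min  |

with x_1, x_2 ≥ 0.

Primal min cᵀx s.t. Ax ≤ b, x ≥ 0  →  Dual max −bᵀy s.t. Aᵀy ≥ −c, y ≥ 0.

Maximize: z = -16y1 - 43y2 - 26y3 - 27y4 - 51y5

Subject to:
  y1 + 4y2 + 2y3 + 2y4 + 5y5 ≥ 2
  2y1 + 5y2 + 4y3 + y4 + 2y5 ≥ 3
  y1, y2, y3, y4, y5 ≥ 0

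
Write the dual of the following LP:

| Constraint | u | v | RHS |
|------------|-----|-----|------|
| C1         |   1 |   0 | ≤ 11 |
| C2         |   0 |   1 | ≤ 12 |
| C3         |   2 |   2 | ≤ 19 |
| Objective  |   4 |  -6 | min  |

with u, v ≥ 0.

Primal min cᵀx s.t. Ax ≤ b, x ≥ 0  →  Dual max −bᵀy s.t. Aᵀy ≥ −c, y ≥ 0.

Maximize: z = -11y1 - 12y2 - 19y3

Subject to:
  y1 + 2y3 ≥ -4
  y2 + 2y3 ≥ 6
  y1, y2, y3 ≥ 0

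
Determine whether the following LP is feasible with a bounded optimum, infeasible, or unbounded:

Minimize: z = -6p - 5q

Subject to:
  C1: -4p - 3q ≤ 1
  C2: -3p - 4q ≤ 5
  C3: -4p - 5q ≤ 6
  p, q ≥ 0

Unbounded (objective can decrease without bound)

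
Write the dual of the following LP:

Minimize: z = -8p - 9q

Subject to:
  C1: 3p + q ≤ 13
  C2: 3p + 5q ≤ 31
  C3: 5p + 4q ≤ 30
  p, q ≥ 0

Primal min cᵀx s.t. Ax ≤ b, x ≥ 0  →  Dual max −bᵀy s.t. Aᵀy ≥ −c, y ≥ 0.

Maximize: z = -13y1 - 31y2 - 30y3

Subject to:
  3y1 + 3y2 + 5y3 ≥ 8
  y1 + 5y2 + 4y3 ≥ 9
  y1, y2, y3 ≥ 0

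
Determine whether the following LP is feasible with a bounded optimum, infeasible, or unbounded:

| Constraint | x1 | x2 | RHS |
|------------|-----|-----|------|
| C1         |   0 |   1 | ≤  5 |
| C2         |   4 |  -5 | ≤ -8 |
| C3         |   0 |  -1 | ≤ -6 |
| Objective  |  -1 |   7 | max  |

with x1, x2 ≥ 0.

Infeasible (no feasible solution exists)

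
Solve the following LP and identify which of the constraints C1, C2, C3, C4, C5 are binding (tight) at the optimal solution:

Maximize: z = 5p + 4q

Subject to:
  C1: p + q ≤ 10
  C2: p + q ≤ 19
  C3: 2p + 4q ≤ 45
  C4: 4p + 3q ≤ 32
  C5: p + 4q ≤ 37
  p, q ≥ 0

At p = 2, q = 8, compute slack b - a·x for each constraint:
  C1: 10 − 10 = 0  (binding)
  C2: 19 − 10 = 9  (slack)
  C3: 45 − 36 = 9  (slack)
  C4: 32 − 32 = 0  (binding)
  C5: 37 − 34 = 3  (slack)

Optimal: p = 2, q = 8
Binding: C1, C4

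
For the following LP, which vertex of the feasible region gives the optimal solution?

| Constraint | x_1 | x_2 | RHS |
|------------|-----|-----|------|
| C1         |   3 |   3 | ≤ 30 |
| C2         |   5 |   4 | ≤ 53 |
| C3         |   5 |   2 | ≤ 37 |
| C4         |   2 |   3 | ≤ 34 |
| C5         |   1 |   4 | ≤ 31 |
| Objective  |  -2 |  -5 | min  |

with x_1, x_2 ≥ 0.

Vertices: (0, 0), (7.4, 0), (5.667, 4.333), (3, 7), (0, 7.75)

Evaluate the objective at each vertex of the feasible region:
  z(0, 0) = 0
  z(7.4, 0) = -14.8
  z(5.667, 4.333) = -33
  z(3, 7) = -41  ←
  z(0, 7.75) = -38.75
The minimum is at x_1 = 3, x_2 = 7.

(3, 7)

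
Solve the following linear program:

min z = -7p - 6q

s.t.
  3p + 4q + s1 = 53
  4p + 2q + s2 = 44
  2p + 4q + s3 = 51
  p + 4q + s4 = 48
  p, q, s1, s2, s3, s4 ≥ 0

Evaluate the objective at each vertex of the feasible region:
  z(0, 0) = 0
  z(11, 0) = -77
  z(7, 8) = -97  ←
  z(2.5, 11.38) = -85.75
  z(0, 12) = -72
The minimum is at p = 7, q = 8.

p = 7, q = 8, z = -97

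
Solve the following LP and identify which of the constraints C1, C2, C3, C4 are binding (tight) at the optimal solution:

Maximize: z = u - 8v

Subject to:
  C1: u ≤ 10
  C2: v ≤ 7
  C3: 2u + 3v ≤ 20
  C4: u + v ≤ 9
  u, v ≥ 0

At u = 9, v = 0, compute slack b - a·x for each constraint:
  C1: 10 − 9 = 1  (slack)
  C2: 7 − 0 = 7  (slack)
  C3: 20 − 18 = 2  (slack)
  C4: 9 − 9 = 0  (binding)

Optimal: u = 9, v = 0
Binding: C4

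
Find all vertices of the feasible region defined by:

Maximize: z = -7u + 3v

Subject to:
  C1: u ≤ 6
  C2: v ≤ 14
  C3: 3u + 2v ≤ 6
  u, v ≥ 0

(0, 0), (2, 0), (0, 3)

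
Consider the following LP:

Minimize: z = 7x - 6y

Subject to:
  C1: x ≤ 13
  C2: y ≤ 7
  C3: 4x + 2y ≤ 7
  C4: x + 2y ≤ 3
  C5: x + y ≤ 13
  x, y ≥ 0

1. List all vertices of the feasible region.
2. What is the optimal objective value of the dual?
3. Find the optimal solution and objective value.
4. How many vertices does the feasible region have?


1. (0, 0), (1.75, 0), (1.333, 0.8333), (0, 1.5)
2. -9
3. x = 0, y = 1.5, z = -9
4. 4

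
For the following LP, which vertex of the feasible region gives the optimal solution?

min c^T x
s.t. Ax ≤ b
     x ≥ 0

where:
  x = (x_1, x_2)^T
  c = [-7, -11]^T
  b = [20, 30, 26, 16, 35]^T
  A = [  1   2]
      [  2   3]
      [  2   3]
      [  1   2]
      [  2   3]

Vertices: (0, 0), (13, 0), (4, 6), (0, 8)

Evaluate the objective at each vertex of the feasible region:
  z(0, 0) = 0
  z(13, 0) = -91
  z(4, 6) = -94  ←
  z(0, 8) = -88
The minimum is at x_1 = 4, x_2 = 6.

(4, 6)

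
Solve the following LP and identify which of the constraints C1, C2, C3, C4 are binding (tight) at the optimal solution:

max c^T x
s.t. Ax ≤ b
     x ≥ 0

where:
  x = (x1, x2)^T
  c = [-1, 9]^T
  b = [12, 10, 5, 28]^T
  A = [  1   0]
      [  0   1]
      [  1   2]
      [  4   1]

At x1 = 0, x2 = 2.5, compute slack b - a·x for each constraint:
  C1: 12 − 0 = 12  (slack)
  C2: 10 − 2.5 = 7.5  (slack)
  C3: 5 − 5 = 0  (binding)
  C4: 28 − 2.5 = 25.5  (slack)

Optimal: x1 = 0, x2 = 2.5
Binding: C3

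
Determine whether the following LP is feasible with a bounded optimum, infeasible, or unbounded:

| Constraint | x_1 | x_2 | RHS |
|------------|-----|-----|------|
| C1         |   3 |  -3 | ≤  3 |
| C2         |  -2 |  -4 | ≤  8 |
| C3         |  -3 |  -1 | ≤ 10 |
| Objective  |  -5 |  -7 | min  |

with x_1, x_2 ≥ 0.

Unbounded (objective can decrease without bound)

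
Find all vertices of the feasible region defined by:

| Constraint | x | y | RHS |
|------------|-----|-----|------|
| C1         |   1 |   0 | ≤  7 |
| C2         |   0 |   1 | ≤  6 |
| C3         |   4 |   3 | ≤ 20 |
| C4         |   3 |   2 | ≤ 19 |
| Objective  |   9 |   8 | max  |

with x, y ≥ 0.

(0, 0), (5, 0), (0.5, 6), (0, 6)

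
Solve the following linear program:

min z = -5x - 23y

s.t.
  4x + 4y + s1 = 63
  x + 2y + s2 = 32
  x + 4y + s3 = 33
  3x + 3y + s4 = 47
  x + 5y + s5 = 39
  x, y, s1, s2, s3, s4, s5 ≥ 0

Evaluate the objective at each vertex of the feasible region:
  z(0, 0) = 0
  z(15.67, 0) = -78.33
  z(9.889, 5.778) = -182.3
  z(9, 6) = -183  ←
  z(0, 7.8) = -179.4
The minimum is at x = 9, y = 6.

x = 9, y = 6, z = -183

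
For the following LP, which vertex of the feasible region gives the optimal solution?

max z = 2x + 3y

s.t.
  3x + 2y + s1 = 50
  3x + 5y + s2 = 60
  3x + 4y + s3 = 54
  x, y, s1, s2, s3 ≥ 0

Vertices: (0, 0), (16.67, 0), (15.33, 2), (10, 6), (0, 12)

Evaluate the objective at each vertex of the feasible region:
  z(0, 0) = 0
  z(16.67, 0) = 33.33
  z(15.33, 2) = 36.67
  z(10, 6) = 38  ←
  z(0, 12) = 36
The maximum is at x = 10, y = 6.

(10, 6)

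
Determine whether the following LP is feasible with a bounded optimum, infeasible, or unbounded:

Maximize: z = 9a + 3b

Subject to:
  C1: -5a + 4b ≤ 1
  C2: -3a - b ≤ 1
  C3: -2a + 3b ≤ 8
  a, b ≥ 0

Unbounded (objective can increase without bound)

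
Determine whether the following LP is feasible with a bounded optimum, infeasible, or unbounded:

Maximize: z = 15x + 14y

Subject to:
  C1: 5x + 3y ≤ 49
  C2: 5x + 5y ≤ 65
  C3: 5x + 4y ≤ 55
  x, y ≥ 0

Feasible with a bounded optimal solution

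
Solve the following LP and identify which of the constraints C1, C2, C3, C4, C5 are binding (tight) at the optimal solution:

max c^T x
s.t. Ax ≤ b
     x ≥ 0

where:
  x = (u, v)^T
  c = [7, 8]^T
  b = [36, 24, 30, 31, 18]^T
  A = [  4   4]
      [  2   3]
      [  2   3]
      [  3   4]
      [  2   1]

At u = 5, v = 4, compute slack b - a·x for each constraint:
  C1: 36 − 36 = 0  (binding)
  C2: 24 − 22 = 2  (slack)
  C3: 30 − 22 = 8  (slack)
  C4: 31 − 31 = 0  (binding)
  C5: 18 − 14 = 4  (slack)

Optimal: u = 5, v = 4
Binding: C1, C4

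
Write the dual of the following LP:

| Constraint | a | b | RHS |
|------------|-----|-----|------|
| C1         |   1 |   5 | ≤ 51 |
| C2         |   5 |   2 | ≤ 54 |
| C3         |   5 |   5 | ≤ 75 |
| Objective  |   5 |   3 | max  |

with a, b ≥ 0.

Primal max cᵀx s.t. Ax ≤ b, x ≥ 0  →  Dual min bᵀy s.t. Aᵀy ≥ c, y ≥ 0.

Minimize: z = 51y1 + 54y2 + 75y3

Subject to:
  y1 + 5y2 + 5y3 ≥ 5
  5y1 + 2y2 + 5y3 ≥ 3
  y1, y2, y3 ≥ 0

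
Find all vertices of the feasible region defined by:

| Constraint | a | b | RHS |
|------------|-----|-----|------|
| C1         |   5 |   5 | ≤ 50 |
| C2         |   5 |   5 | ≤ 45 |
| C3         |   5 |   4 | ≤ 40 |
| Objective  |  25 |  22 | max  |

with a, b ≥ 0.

(0, 0), (8, 0), (4, 5), (0, 9)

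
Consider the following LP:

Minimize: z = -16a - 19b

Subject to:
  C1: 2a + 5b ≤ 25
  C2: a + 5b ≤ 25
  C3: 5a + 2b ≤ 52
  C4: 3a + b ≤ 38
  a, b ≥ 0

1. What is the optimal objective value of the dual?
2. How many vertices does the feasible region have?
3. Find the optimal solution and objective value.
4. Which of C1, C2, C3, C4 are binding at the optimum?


1. -179
2. 4
3. a = 10, b = 1, z = -179
4. C1, C3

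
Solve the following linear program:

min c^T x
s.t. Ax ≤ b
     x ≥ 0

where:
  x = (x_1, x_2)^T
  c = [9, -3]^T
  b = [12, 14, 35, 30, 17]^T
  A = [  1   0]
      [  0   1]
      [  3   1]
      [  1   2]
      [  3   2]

Evaluate the objective at each vertex of the feasible region:
  z(0, 0) = 0
  z(5.667, 0) = 51
  z(0, 8.5) = -25.5  ←
The minimum is at x_1 = 0, x_2 = 8.5.

x_1 = 0, x_2 = 8.5, z = -25.5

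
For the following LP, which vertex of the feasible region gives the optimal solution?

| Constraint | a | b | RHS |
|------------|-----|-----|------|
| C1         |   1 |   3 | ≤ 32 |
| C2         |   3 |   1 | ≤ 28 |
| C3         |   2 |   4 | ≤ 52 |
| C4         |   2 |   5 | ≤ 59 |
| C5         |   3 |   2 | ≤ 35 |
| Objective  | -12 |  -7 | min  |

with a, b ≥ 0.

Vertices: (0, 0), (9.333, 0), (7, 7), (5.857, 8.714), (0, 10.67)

Evaluate the objective at each vertex of the feasible region:
  z(0, 0) = 0
  z(9.333, 0) = -112
  z(7, 7) = -133  ←
  z(5.857, 8.714) = -131.3
  z(0, 10.67) = -74.67
The minimum is at a = 7, b = 7.

(7, 7)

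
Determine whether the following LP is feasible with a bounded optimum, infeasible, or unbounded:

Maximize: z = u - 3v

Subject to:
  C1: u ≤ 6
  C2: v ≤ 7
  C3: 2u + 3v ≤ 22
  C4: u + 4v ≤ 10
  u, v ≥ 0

Feasible with a bounded optimal solution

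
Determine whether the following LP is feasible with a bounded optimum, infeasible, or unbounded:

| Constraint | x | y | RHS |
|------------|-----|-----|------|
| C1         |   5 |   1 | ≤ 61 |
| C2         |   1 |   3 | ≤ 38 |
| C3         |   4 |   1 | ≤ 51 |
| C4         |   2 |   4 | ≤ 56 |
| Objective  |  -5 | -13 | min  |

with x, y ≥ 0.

Feasible with a bounded optimal solution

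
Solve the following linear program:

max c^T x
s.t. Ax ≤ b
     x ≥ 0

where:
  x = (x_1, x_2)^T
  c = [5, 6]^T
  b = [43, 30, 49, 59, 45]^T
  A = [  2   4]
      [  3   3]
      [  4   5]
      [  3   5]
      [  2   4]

Evaluate the objective at each vertex of the feasible region:
  z(0, 0) = 0
  z(10, 0) = 50
  z(1, 9) = 59  ←
  z(0, 9.8) = 58.8
The maximum is at x_1 = 1, x_2 = 9.

x_1 = 1, x_2 = 9, z = 59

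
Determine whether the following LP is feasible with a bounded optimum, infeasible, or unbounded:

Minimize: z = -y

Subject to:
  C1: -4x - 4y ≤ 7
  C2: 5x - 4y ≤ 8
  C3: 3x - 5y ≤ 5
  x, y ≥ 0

Unbounded (objective can decrease without bound)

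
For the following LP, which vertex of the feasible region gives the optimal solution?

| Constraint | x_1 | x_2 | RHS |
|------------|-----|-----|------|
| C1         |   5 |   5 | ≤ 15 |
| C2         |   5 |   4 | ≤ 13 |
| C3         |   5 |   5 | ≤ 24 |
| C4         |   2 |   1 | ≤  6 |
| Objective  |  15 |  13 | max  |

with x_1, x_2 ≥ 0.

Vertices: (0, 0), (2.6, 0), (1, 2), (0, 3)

Evaluate the objective at each vertex of the feasible region:
  z(0, 0) = 0
  z(2.6, 0) = 39
  z(1, 2) = 41  ←
  z(0, 3) = 39
The maximum is at x_1 = 1, x_2 = 2.

(1, 2)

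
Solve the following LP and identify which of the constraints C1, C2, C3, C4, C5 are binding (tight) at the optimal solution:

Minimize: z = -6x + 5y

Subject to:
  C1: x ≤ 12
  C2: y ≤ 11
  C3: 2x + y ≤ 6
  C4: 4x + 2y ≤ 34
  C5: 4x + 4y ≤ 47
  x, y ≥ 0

At x = 3, y = 0, compute slack b - a·x for each constraint:
  C1: 12 − 3 = 9  (slack)
  C2: 11 − 0 = 11  (slack)
  C3: 6 − 6 = 0  (binding)
  C4: 34 − 12 = 22  (slack)
  C5: 47 − 12 = 35  (slack)

Optimal: x = 3, y = 0
Binding: C3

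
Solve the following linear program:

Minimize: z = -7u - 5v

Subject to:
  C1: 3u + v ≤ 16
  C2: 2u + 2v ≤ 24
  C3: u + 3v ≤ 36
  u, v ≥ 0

Evaluate the objective at each vertex of the feasible region:
  z(0, 0) = 0
  z(5.333, 0) = -37.33
  z(2, 10) = -64  ←
  z(0, 12) = -60
The minimum is at u = 2, v = 10.

u = 2, v = 10, z = -64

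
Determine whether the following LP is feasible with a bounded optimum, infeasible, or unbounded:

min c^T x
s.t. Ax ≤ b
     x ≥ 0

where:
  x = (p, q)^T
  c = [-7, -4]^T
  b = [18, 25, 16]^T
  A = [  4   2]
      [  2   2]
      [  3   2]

Feasible with a bounded optimal solution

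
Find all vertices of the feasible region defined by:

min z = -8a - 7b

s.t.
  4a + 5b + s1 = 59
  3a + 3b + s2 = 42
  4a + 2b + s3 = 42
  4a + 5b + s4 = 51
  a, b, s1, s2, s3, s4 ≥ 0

(0, 0), (10.5, 0), (9, 3), (0, 10.2)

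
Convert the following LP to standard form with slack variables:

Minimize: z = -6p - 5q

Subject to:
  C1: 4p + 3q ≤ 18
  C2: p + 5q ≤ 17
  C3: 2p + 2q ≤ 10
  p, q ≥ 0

min z = -6p - 5q

s.t.
  4p + 3q + s1 = 18
  p + 5q + s2 = 17
  2p + 2q + s3 = 10
  p, q, s1, s2, s3 ≥ 0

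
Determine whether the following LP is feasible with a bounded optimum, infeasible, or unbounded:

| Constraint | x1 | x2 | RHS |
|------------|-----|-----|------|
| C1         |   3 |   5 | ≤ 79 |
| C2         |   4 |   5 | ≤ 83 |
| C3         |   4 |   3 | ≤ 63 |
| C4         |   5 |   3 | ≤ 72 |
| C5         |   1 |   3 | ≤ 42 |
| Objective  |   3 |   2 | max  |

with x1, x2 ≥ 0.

Feasible with a bounded optimal solution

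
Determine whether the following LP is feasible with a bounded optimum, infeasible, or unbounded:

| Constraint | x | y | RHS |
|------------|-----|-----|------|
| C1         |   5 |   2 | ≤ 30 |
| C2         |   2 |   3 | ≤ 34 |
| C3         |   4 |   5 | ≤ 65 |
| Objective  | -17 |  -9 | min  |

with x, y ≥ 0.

Feasible with a bounded optimal solution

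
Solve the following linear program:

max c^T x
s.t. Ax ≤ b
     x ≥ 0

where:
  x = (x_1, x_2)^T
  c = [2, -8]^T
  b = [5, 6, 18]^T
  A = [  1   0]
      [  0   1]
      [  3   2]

Evaluate the objective at each vertex of the feasible region:
  z(0, 0) = 0
  z(5, 0) = 10  ←
  z(5, 1.5) = -2
  z(2, 6) = -44
  z(0, 6) = -48
The maximum is at x_1 = 5, x_2 = 0.

x_1 = 5, x_2 = 0, z = 10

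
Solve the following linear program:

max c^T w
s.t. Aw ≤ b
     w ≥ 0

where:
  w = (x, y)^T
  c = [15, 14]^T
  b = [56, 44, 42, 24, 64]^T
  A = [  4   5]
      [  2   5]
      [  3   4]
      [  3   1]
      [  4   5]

Evaluate the objective at each vertex of the feasible region:
  z(0, 0) = 0
  z(8, 0) = 120
  z(6, 6) = 174  ←
  z(4.857, 6.857) = 168.9
  z(0, 8.8) = 123.2
The maximum is at x = 6, y = 6.

x = 6, y = 6, z = 174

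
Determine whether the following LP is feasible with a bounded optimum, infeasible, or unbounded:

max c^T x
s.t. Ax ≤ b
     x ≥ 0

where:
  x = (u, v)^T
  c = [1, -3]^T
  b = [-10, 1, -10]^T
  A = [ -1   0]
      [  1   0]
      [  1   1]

Infeasible (no feasible solution exists)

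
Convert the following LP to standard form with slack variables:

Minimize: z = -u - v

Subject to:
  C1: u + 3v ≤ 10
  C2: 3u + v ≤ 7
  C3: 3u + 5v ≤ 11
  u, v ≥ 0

min z = -u - v

s.t.
  u + 3v + s1 = 10
  3u + v + s2 = 7
  3u + 5v + s3 = 11
  u, v, s1, s2, s3 ≥ 0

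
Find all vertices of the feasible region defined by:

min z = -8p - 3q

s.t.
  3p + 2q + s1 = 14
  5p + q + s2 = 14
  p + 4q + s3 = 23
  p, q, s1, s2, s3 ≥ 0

(0, 0), (2.8, 0), (2, 4), (1, 5.5), (0, 5.75)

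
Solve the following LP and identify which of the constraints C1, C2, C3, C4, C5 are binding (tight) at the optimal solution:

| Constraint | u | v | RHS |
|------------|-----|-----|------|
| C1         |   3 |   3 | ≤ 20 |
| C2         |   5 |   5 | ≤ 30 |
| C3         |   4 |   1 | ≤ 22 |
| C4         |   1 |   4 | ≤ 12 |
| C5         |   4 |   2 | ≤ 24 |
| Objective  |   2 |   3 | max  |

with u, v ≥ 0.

At u = 4, v = 2, compute slack b - a·x for each constraint:
  C1: 20 − 18 = 2  (slack)
  C2: 30 − 30 = 0  (binding)
  C3: 22 − 18 = 4  (slack)
  C4: 12 − 12 = 0  (binding)
  C5: 24 − 20 = 4  (slack)

Optimal: u = 4, v = 2
Binding: C2, C4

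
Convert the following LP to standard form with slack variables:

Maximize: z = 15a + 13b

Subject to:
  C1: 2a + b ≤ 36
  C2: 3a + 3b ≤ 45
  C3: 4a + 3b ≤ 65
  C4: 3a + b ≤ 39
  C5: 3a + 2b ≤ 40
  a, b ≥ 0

max z = 15a + 13b

s.t.
  2a + b + s1 = 36
  3a + 3b + s2 = 45
  4a + 3b + s3 = 65
  3a + b + s4 = 39
  3a + 2b + s5 = 40
  a, b, s1, s2, s3, s4, s5 ≥ 0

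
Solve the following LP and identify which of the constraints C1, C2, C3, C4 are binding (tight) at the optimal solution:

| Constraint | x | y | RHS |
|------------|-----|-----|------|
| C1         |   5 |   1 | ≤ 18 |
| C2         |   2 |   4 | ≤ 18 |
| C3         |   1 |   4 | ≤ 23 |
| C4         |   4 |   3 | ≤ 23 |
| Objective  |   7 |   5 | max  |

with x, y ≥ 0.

At x = 3, y = 3, compute slack b - a·x for each constraint:
  C1: 18 − 18 = 0  (binding)
  C2: 18 − 18 = 0  (binding)
  C3: 23 − 15 = 8  (slack)
  C4: 23 − 21 = 2  (slack)

Optimal: x = 3, y = 3
Binding: C1, C2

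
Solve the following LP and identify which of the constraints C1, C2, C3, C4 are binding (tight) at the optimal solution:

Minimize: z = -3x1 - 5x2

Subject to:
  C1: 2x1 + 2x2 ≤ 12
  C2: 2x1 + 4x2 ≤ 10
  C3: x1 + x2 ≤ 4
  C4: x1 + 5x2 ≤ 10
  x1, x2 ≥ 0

At x1 = 3, x2 = 1, compute slack b - a·x for each constraint:
  C1: 12 − 8 = 4  (slack)
  C2: 10 − 10 = 0  (binding)
  C3: 4 − 4 = 0  (binding)
  C4: 10 − 8 = 2  (slack)

Optimal: x1 = 3, x2 = 1
Binding: C2, C3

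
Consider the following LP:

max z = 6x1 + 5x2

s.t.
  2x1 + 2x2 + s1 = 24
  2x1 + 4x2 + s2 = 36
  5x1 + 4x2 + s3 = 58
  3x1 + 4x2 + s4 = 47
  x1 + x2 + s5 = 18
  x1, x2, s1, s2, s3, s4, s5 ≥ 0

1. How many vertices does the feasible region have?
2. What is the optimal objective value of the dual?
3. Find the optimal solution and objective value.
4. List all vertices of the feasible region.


1. 5
2. 70
3. x1 = 10, x2 = 2, z = 70
4. (0, 0), (11.6, 0), (10, 2), (6, 6), (0, 9)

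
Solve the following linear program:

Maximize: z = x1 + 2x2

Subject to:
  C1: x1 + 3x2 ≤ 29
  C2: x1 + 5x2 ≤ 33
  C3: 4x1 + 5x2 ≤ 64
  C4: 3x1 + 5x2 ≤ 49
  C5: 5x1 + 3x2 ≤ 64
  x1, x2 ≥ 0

Evaluate the objective at each vertex of the feasible region:
  z(0, 0) = 0
  z(12.8, 0) = 12.8
  z(10.81, 3.312) = 17.44
  z(8, 5) = 18  ←
  z(0, 6.6) = 13.2
The maximum is at x1 = 8, x2 = 5.

x1 = 8, x2 = 5, z = 18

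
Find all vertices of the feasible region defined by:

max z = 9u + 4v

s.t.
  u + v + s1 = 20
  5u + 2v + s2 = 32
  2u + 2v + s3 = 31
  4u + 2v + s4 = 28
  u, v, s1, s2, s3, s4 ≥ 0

(0, 0), (6.4, 0), (4, 6), (0, 14)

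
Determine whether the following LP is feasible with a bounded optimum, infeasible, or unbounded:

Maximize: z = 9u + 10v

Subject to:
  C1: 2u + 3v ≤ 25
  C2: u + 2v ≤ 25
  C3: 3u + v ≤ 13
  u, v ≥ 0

Feasible with a bounded optimal solution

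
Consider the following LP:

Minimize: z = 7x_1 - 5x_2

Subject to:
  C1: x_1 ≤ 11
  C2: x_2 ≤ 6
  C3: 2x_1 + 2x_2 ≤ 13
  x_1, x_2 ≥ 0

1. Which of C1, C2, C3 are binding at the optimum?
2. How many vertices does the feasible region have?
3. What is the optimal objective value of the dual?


1. C2
2. 4
3. -30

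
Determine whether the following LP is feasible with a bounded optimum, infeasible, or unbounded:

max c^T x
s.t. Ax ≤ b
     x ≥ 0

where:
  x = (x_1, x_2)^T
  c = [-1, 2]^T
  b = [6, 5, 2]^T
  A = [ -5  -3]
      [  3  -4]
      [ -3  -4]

Unbounded (objective can increase without bound)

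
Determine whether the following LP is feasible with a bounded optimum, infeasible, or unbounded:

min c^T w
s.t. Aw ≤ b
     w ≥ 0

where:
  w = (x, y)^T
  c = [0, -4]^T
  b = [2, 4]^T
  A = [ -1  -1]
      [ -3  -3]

Unbounded (objective can decrease without bound)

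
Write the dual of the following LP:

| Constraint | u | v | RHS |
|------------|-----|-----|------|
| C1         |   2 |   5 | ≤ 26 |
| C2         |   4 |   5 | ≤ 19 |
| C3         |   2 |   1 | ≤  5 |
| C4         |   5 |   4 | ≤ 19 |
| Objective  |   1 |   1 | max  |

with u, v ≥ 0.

Primal max cᵀx s.t. Ax ≤ b, x ≥ 0  →  Dual min bᵀy s.t. Aᵀy ≥ c, y ≥ 0.

Minimize: z = 26y1 + 19y2 + 5y3 + 19y4

Subject to:
  2y1 + 4y2 + 2y3 + 5y4 ≥ 1
  5y1 + 5y2 + y3 + 4y4 ≥ 1
  y1, y2, y3, y4 ≥ 0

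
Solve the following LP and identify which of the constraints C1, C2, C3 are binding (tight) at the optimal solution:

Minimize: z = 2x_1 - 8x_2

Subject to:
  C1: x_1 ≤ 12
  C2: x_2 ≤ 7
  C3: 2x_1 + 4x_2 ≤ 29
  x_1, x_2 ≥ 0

At x_1 = 0, x_2 = 7, compute slack b - a·x for each constraint:
  C1: 12 − 0 = 12  (slack)
  C2: 7 − 7 = 0  (binding)
  C3: 29 − 28 = 1  (slack)

Optimal: x_1 = 0, x_2 = 7
Binding: C2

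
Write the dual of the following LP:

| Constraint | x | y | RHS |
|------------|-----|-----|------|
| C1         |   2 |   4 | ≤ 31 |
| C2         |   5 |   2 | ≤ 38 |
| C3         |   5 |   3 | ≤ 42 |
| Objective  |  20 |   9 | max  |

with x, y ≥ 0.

Primal max cᵀx s.t. Ax ≤ b, x ≥ 0  →  Dual min bᵀy s.t. Aᵀy ≥ c, y ≥ 0.

Minimize: z = 31y1 + 38y2 + 42y3

Subject to:
  2y1 + 5y2 + 5y3 ≥ 20
  4y1 + 2y2 + 3y3 ≥ 9
  y1, y2, y3 ≥ 0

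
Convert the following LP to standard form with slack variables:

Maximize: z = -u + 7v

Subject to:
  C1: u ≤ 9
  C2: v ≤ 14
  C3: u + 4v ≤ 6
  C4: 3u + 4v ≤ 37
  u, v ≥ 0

max z = -u + 7v

s.t.
  u + s1 = 9
  v + s2 = 14
  u + 4v + s3 = 6
  3u + 4v + s4 = 37
  u, v, s1, s2, s3, s4 ≥ 0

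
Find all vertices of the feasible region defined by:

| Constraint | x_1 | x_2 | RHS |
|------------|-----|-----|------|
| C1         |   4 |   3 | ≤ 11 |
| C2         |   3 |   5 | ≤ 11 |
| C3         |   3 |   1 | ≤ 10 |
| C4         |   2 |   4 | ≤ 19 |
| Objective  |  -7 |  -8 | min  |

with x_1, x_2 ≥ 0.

(0, 0), (2.75, 0), (2, 1), (0, 2.2)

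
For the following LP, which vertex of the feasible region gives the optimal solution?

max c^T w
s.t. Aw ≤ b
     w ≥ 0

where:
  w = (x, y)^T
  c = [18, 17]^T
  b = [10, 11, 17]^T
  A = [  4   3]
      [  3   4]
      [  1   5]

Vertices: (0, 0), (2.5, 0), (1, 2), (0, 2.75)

Evaluate the objective at each vertex of the feasible region:
  z(0, 0) = 0
  z(2.5, 0) = 45
  z(1, 2) = 52  ←
  z(0, 2.75) = 46.75
The maximum is at x = 1, y = 2.

(1, 2)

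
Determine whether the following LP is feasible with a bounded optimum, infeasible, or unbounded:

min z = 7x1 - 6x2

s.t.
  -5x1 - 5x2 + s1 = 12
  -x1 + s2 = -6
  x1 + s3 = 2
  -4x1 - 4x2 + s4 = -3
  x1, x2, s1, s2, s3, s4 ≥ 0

Infeasible (no feasible solution exists)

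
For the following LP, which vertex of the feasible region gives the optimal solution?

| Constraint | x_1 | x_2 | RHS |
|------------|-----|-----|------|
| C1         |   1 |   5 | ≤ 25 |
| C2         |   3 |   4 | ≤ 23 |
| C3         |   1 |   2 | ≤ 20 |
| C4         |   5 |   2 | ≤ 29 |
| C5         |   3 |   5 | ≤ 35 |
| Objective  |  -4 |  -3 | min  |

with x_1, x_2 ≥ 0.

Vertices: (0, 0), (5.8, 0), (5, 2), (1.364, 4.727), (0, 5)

Evaluate the objective at each vertex of the feasible region:
  z(0, 0) = 0
  z(5.8, 0) = -23.2
  z(5, 2) = -26  ←
  z(1.364, 4.727) = -19.64
  z(0, 5) = -15
The minimum is at x_1 = 5, x_2 = 2.

(5, 2)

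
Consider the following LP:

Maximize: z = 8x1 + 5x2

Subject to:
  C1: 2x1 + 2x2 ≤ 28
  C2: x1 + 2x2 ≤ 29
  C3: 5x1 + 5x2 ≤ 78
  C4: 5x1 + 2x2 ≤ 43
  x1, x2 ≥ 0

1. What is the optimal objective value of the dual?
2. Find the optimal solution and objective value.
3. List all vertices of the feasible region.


1. 85
2. x1 = 5, x2 = 9, z = 85
3. (0, 0), (8.6, 0), (5, 9), (0, 14)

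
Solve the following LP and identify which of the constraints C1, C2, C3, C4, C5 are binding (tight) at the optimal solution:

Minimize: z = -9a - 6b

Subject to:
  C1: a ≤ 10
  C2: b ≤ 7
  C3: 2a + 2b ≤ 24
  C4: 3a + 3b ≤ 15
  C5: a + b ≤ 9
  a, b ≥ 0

At a = 5, b = 0, compute slack b - a·x for each constraint:
  C1: 10 − 5 = 5  (slack)
  C2: 7 − 0 = 7  (slack)
  C3: 24 − 10 = 14  (slack)
  C4: 15 − 15 = 0  (binding)
  C5: 9 − 5 = 4  (slack)

Optimal: a = 5, b = 0
Binding: C4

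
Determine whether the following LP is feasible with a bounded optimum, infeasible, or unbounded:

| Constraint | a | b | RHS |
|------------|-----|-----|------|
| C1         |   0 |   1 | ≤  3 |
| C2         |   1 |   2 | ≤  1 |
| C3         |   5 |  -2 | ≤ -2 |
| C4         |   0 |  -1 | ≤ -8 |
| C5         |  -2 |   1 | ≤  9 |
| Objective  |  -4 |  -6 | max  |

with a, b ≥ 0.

Infeasible (no feasible solution exists)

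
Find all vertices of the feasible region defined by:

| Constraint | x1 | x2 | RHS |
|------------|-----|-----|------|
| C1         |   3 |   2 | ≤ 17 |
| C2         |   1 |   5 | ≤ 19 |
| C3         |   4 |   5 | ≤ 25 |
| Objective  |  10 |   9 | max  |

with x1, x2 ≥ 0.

(0, 0), (5.667, 0), (5, 1), (2, 3.4), (0, 3.8)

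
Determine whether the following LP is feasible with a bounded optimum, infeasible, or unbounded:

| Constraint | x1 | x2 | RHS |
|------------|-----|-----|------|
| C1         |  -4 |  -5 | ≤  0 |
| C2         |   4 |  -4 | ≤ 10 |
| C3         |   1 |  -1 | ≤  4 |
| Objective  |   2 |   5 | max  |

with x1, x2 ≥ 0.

Unbounded (objective can increase without bound)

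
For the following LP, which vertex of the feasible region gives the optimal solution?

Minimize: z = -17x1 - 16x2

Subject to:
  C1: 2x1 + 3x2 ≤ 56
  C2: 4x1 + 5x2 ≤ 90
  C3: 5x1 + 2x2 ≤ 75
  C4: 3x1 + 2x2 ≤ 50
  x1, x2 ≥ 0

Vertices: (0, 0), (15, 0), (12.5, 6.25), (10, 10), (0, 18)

Evaluate the objective at each vertex of the feasible region:
  z(0, 0) = 0
  z(15, 0) = -255
  z(12.5, 6.25) = -312.5
  z(10, 10) = -330  ←
  z(0, 18) = -288
The minimum is at x1 = 10, x2 = 10.

(10, 10)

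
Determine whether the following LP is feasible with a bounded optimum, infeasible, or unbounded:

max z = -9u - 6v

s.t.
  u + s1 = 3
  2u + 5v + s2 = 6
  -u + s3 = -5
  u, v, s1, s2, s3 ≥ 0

Infeasible (no feasible solution exists)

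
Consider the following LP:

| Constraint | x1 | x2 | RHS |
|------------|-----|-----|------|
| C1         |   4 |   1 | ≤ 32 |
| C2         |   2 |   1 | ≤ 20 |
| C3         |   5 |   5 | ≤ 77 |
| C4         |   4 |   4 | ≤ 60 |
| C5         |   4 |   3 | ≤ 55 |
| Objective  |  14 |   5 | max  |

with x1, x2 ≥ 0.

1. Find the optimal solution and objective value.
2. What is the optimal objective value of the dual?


1. x1 = 6, x2 = 8, z = 124
2. 124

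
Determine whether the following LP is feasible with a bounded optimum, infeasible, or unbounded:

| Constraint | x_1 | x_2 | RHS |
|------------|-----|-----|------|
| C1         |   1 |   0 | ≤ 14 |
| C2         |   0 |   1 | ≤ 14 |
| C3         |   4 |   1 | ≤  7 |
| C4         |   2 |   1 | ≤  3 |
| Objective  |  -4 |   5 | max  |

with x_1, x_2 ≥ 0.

Feasible with a bounded optimal solution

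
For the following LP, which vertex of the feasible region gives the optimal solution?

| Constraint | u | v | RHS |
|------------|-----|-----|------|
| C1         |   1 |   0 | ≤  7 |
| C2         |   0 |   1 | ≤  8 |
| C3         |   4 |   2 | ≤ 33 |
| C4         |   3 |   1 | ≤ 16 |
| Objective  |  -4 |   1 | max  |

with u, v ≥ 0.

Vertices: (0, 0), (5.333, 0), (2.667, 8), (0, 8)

Evaluate the objective at each vertex of the feasible region:
  z(0, 0) = 0
  z(5.333, 0) = -21.33
  z(2.667, 8) = -2.667
  z(0, 8) = 8  ←
The maximum is at u = 0, v = 8.

(0, 8)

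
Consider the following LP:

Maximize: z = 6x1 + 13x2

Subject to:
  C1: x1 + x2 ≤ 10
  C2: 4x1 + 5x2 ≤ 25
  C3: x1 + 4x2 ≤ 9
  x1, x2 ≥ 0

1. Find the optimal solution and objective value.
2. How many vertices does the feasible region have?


1. x1 = 5, x2 = 1, z = 43
2. 4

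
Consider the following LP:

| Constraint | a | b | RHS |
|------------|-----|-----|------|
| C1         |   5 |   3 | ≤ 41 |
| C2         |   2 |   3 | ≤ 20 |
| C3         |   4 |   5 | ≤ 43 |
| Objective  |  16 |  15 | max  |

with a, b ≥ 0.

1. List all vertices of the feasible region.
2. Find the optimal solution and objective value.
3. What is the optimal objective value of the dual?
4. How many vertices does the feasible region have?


1. (0, 0), (8.2, 0), (7, 2), (0, 6.667)
2. a = 7, b = 2, z = 142
3. 142
4. 4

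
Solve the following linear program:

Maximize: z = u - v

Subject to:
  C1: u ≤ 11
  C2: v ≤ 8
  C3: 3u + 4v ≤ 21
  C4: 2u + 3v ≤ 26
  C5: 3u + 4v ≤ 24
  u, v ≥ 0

Evaluate the objective at each vertex of the feasible region:
  z(0, 0) = 0
  z(7, 0) = 7  ←
  z(0, 5.25) = -5.25
The maximum is at u = 7, v = 0.

u = 7, v = 0, z = 7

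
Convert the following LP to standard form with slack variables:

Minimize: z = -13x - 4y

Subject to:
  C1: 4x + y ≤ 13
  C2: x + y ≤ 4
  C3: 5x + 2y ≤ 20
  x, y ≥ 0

min z = -13x - 4y

s.t.
  4x + y + s1 = 13
  x + y + s2 = 4
  5x + 2y + s3 = 20
  x, y, s1, s2, s3 ≥ 0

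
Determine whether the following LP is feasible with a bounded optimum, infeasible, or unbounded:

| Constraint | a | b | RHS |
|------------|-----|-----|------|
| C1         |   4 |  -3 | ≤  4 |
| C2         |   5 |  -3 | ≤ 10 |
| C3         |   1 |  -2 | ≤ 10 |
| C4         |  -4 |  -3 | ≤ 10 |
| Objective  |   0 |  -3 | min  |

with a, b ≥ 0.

Unbounded (objective can decrease without bound)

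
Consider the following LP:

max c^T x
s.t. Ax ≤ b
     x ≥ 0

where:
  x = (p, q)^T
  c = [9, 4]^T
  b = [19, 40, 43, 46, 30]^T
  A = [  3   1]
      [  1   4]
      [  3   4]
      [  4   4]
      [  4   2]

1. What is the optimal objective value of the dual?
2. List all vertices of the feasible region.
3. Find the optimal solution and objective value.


1. 64
2. (0, 0), (6.333, 0), (4, 7), (3.5, 8), (3, 8.5), (1.5, 9.625), (0, 10)
3. p = 4, q = 7, z = 64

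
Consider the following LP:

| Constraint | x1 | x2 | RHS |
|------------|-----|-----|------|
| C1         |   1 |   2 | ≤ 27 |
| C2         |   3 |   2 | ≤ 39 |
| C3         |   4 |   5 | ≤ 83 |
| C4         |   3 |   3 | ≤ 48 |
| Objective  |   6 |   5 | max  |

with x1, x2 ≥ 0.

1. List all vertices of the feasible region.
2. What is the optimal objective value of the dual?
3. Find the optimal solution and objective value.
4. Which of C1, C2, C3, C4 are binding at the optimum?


1. (0, 0), (13, 0), (7, 9), (5, 11), (0, 13.5)
2. 87
3. x1 = 7, x2 = 9, z = 87
4. C2, C4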